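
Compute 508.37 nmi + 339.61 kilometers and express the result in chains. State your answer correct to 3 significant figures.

508.37 nmi = 46801.7 chain and 339.61 km = 16881.9 chain.
46801.7 + 16881.9 ≈ 63700 chain.

63700 chain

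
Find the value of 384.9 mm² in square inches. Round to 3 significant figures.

1 square millimeter = 0.00155000 in².
So 384.9 × 0.00155000 ≈ 0.597 in².

0.597 square inches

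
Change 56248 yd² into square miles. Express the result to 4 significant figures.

0.01816 square miles

1 yd² = 3.22831 × 10^-7 mi².
So 56248 × 3.22831 × 10^-7 ≈ 0.01816 mi².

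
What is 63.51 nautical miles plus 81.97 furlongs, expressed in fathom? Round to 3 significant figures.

73300 fathom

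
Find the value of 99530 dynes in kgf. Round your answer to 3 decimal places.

1 dyn = 1.01972 × 10^-6 kilograms-force.
Thus 99530 × 1.01972 × 10^-6 ≈ 0.101 kgf.

0.101 kilograms-force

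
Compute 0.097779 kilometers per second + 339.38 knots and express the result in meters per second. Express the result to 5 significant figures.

272.37 m/s

0.097779 km/s = 97.7790 m/s and 339.38 kn = 174.592 m/s.
97.7790 + 174.592 ≈ 272.37 m/s.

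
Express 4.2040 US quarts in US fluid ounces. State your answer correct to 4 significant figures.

134.5 US fluid ounces

1 US quart = 32.0000 US fluid ounces.
Then 4.2040 × 32.0000 ≈ 134.5 US fl oz.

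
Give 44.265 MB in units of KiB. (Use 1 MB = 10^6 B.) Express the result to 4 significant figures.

43230 KiB

1 megabyte = 976.5625 KiB.
Then 44.265 × 976.5625 ≈ 43230 KiB.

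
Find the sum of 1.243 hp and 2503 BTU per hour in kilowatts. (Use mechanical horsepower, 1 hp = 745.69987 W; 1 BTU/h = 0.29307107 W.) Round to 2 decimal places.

1.66 kW

1.243 hp = 0.926905 kW and 2503 BTU/h = 0.733557 kW.
0.926905 + 0.733557 ≈ 1.66 kW.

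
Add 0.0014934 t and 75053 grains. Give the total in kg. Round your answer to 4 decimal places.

6.3568 kg

0.0014934 t = 1.493400 kg and 75053 gr = 4.863353 kg.
1.493400 + 4.863353 ≈ 6.3568 kg.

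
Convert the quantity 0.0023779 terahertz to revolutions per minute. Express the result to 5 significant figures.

1 THz = 6.00000e+13 rpm.
0.0023779 × 6.00000e+13 ≈ 1.4267e+11 rpm.

1.4267e+11 revolutions per minute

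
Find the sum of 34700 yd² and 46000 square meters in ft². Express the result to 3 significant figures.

34700 yd² = 312300 ft² and 46000 m² = 495140 ft².
312300 + 495140 ≈ 807000 ft².

807000 ft²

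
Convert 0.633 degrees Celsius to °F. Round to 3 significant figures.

33.1 °F

°F = °C × 9/5 + 32.
Applying the formula gives 33.1 °F.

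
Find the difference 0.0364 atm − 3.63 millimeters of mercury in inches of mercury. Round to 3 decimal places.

0.0364 atm = 1.08913 inHg and 3.63 mmHg = 0.142913 inHg.
1.08913 − 0.142913 ≈ 0.946 inHg.

0.946 inHg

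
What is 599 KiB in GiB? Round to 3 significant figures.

0.000571 GiB

1 kibibyte = 9.53674 × 10^-7 GiB.
So 599 × 9.53674 × 10^-7 ≈ 0.000571 GiB.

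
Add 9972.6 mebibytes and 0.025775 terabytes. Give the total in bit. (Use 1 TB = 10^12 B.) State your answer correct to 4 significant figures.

2.899 × 10^11 bit

9972.6 MiB = 8.36562 × 10^10 bit and 0.025775 TB = 2.06200 × 10^11 bit.
8.36562 × 10^10 + 2.06200 × 10^11 ≈ 2.899 × 10^11 bit.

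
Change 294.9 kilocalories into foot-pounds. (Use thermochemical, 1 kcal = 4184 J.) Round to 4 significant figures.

910000 ft·lbf

1 kilocalorie = 3085.96 ft·lbf.
Then 294.9 × 3085.96 ≈ 910000 ft·lbf.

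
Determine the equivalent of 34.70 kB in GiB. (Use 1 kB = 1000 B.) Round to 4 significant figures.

3.232e-5 GiB

1 kilobyte = 9.31323e-7 GiB.
Thus 34.70 × 9.31323e-7 ≈ 3.232e-5 GiB.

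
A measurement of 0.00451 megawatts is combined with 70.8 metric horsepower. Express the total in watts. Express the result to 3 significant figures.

0.00451 MW = 4510.00 W and 70.8 PS = 52073.3 W.
4510.00 + 52073.3 ≈ 56600 W.

56600 W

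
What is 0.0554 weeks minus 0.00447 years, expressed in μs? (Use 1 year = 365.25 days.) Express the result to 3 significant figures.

-1.08e+11 μs

0.0554 wk = 3.35059e+10 μs and 0.00447 yr = 1.41062e+11 μs.
3.35059e+10 − 1.41062e+11 ≈ -1.08e+11 μs.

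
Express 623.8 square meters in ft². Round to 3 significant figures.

1 square meter = 10.7639 square feet.
Thus 623.8 × 10.7639 ≈ 6710 ft².

6710 ft²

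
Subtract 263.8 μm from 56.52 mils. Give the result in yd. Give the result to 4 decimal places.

56.52 mil = 0.00157000 yd and 263.8 μm = 0.000288495 yd.
0.00157000 − 0.000288495 ≈ 0.0013 yd.

0.0013 yd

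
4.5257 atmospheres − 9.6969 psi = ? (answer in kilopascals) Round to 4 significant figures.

4.5257 atm = 458.567 kPa and 9.6969 psi = 66.8578 kPa.
458.567 − 66.8578 ≈ 391.7 kPa.

391.7 kPa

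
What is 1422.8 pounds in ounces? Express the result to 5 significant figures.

22765 ounces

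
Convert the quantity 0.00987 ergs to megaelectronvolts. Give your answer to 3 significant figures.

1 erg = 624151 MeV.
So 0.00987 × 624151 ≈ 6160 MeV.

6160 megaelectronvolts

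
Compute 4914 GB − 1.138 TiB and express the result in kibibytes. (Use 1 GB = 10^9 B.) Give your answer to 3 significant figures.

4914 GB = 4.79883 × 10^9 KiB and 1.138 TiB = 1.22192 × 10^9 KiB.
4.79883 × 10^9 − 1.22192 × 10^9 ≈ 3.58 × 10^9 KiB.

3.58 × 10^9 kibibytes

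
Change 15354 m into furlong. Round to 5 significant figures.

76.324 furlongs

1 m = 0.00497097 furlongs.
Then 15354 × 0.00497097 ≈ 76.324 furlong.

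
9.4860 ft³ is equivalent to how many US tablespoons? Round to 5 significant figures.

1 ft³ = 1915.01 US tablespoons.
Then 9.4860 × 1915.01 ≈ 18166 US tbsp.

18166 US tbsp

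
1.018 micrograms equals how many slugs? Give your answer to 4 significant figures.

6.976e-11 slug

1 microgram = 6.85218e-11 slug.
1.018 × 6.85218e-11 ≈ 6.976e-11 slug.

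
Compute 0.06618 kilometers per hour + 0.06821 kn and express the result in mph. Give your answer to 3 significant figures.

0.120 miles per hour

0.06618 km/h = 0.0411223 mph and 0.06821 kn = 0.0784947 mph.
0.0411223 + 0.0784947 ≈ 0.120 mph.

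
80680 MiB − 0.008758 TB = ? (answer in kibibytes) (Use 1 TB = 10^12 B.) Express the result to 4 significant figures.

7.406e+7 kibibytes

80680 MiB = 8.26163e+7 KiB and 0.008758 TB = 8.55273e+6 KiB.
8.26163e+7 − 8.55273e+6 ≈ 7.406e+7 KiB.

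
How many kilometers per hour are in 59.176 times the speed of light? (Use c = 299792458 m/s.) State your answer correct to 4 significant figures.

6.387e+10 km/h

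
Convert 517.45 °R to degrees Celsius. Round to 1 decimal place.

°R = (°C + 273.15) × 9/5.
Applying the formula gives 14.3 °C.

14.3 °C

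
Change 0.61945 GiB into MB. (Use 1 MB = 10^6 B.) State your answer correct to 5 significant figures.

1 GiB = 1073.74 megabytes.
Then 0.61945 × 1073.74 ≈ 665.13 MB.

665.13 MB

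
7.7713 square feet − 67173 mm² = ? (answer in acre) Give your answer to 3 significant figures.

0.000162 acre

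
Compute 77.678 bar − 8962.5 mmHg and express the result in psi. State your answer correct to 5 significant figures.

77.678 bar = 1126.624 psi and 8962.5 mmHg = 173.3059 psi.
1126.624 − 173.3059 ≈ 953.32 psi.

953.32 pounds per square inch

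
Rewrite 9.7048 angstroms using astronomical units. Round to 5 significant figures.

6.4873e-21 au

1 angstrom = 6.68459e-22 au.
Thus 9.7048 × 6.68459e-22 ≈ 6.4873e-21 au.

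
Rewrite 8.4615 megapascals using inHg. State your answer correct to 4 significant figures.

2499 inches of mercury

1 MPa = 295.300 inches of mercury.
Then 8.4615 × 295.300 ≈ 2499 inHg.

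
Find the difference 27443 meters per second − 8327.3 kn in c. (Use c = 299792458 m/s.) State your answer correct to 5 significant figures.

7.7250e-5 c

27443 m/s = 9.15400e-5 c and 8327.3 kn = 1.42897e-5 c.
9.15400e-5 − 1.42897e-5 ≈ 7.7250e-5 c.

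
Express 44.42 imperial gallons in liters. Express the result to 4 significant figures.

201.9 liters

1 imp gal = 4.54609 liters.
Thus 44.42 × 4.54609 ≈ 201.9 L.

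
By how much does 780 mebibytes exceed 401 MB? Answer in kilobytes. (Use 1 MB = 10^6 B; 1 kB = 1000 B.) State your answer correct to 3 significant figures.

780 MiB = 817889 kB and 401 MB = 401000 kB.
817889 − 401000 ≈ 417000 kB.

417000 kilobytes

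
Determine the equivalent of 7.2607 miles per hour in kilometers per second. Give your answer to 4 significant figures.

0.003246 km/s

1 mph = 0.000447040 km/s.
Thus 7.2607 × 0.000447040 ≈ 0.003246 km/s.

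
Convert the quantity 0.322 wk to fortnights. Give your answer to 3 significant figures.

0.161 fortnight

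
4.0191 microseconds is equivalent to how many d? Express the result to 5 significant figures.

4.6517 × 10^-11 d

1 microsecond = 1.15741 × 10^-11 d.
So 4.0191 × 1.15741 × 10^-11 ≈ 4.6517 × 10^-11 d.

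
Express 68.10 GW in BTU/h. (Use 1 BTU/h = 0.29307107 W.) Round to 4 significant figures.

2.324e+11 BTU per hour

1 gigawatt = 3.41214e+9 BTU/h.
Thus 68.10 × 3.41214e+9 ≈ 2.324e+11 BTU/h.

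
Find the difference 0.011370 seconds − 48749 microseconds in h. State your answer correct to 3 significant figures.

0.011370 s = 3.15833 × 10^-6 h and 48749 μs = 1.35414 × 10^-5 h.
3.15833 × 10^-6 − 1.35414 × 10^-5 ≈ -1.04 × 10^-5 h.

-1.04 × 10^-5 h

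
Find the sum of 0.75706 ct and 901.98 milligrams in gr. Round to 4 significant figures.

16.26 gr

0.75706 ct = 2.33664 gr and 901.98 mg = 13.9197 gr.
2.33664 + 13.9197 ≈ 16.26 gr.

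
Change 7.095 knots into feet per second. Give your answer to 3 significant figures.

12.0 ft/s

1 knot = 1.68781 feet per second.
Then 7.095 × 1.68781 ≈ 12.0 ft/s.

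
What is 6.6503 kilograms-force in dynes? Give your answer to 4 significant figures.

6.522 × 10^6 dyn

1 kgf = 980665 dyn.
Then 6.6503 × 980665 ≈ 6.522 × 10^6 dyn.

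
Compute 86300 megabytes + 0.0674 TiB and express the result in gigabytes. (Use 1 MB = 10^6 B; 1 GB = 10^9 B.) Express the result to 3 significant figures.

160 GB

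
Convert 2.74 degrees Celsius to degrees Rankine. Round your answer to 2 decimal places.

°R = (°C + 273.15) × 9/5.
Applying the formula gives 496.60 °R.

496.60 degrees Rankine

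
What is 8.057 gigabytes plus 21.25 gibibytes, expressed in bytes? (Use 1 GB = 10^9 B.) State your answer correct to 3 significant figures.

3.09e+10 B

8.057 GB = 8.05700e+9 B and 21.25 GiB = 2.28170e+10 B.
8.05700e+9 + 2.28170e+10 ≈ 3.09e+10 B.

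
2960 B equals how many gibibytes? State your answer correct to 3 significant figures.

2.76e-6 GiB

1 B = 9.31323e-10 GiB.
So 2960 × 9.31323e-10 ≈ 2.76e-6 GiB.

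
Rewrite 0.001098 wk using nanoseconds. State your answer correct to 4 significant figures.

6.641 × 10^11 nanoseconds

1 week = 6.04800 × 10^14 ns.
So 0.001098 × 6.04800 × 10^14 ≈ 6.641 × 10^11 ns.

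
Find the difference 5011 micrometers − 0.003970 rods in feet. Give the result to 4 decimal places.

-0.0491 ft

5011 μm = 0.0164403 ft and 0.003970 rod = 0.0655050 ft.
0.0164403 − 0.0655050 ≈ -0.0491 ft.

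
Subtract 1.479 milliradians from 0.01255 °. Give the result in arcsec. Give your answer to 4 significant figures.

-259.9 arcseconds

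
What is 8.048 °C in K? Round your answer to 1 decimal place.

K = °C + 273.15.
Applying the formula gives 281.2 K.

281.2 kelvins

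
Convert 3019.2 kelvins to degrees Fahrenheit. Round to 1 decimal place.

K = (°F + 459.67) × 5/9.
Applying the formula gives 4974.9 °F.

4974.9 degrees Fahrenheit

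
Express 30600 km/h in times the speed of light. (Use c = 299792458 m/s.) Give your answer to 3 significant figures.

2.84 × 10^-5 c

1 kilometer per hour = 9.26567 × 10^-10 c.
30600 × 9.26567 × 10^-10 ≈ 2.84 × 10^-5 c.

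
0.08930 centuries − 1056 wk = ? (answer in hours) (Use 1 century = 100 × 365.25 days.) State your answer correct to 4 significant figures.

-99130 h

0.08930 century = 78280.4 h and 1056 wk = 177408 h.
78280.4 − 177408 ≈ -99130 h.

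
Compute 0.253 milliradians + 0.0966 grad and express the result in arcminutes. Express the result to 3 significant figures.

6.09 arcmin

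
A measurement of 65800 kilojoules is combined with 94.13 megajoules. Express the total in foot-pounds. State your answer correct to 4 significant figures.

1.180e+8 foot-pounds

65800 kJ = 4.85316e+7 ft·lbf and 94.13 MJ = 6.94267e+7 ft·lbf.
4.85316e+7 + 6.94267e+7 ≈ 1.180e+8 ft·lbf.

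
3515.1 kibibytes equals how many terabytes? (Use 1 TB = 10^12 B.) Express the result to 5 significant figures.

1 KiB = 1.02400 × 10^-9 TB.
Thus 3515.1 × 1.02400 × 10^-9 ≈ 3.5995 × 10^-6 TB.

3.5995 × 10^-6 terabytes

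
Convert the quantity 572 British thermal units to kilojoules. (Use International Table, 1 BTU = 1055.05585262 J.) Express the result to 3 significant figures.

603 kJ

1 BTU = 1.05506 kilojoules.
572 × 1.05506 ≈ 603 kJ.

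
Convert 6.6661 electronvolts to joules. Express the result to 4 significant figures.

1.068 × 10^-18 J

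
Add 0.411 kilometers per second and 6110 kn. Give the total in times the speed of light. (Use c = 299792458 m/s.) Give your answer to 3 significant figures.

0.411 km/s = 1.37095e-6 c and 6110 kn = 1.04848e-5 c.
1.37095e-6 + 1.04848e-5 ≈ 1.19e-5 c.

1.19e-5 c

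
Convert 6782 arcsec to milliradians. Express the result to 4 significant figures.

1 arcsecond = 0.00484814 milliradians.
So 6782 × 0.00484814 ≈ 32.88 mrad.

32.88 mrad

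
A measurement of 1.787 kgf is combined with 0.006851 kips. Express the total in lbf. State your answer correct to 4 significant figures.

1.787 kgf = 3.93966 lbf and 0.006851 kip = 6.85100 lbf.
3.93966 + 6.85100 ≈ 10.79 lbf.

10.79 lbf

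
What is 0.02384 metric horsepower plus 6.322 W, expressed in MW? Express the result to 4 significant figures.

2.386 × 10^-5 MW

0.02384 PS = 1.75343 × 10^-5 MW and 6.322 W = 6.32200 × 10^-6 MW.
1.75343 × 10^-5 + 6.32200 × 10^-6 ≈ 2.386 × 10^-5 MW.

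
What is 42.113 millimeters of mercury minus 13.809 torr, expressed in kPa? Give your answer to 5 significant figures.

3.7736 kilopascals

42.113 mmHg = 5.61461 kPa and 13.809 torr = 1.84105 kPa.
5.61461 − 1.84105 ≈ 3.7736 kPa.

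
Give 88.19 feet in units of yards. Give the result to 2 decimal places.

1 ft = 0.333333 yd.
88.19 × 0.333333 ≈ 29.40 yd.

29.40 yd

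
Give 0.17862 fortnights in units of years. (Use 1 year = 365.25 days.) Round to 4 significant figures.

1 fortnight = 0.0383299 yr.
So 0.17862 × 0.0383299 ≈ 0.006846 yr.

0.006846 years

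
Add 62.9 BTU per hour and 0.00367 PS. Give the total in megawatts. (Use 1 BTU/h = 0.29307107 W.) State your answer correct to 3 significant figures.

62.9 BTU/h = 1.84342e-5 MW and 0.00367 PS = 2.69928e-6 MW.
1.84342e-5 + 2.69928e-6 ≈ 2.11e-5 MW.

2.11e-5 MW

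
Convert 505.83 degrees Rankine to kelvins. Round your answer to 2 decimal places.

281.02 kelvins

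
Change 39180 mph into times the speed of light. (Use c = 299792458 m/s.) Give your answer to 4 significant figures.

1 mph = 1.49116 × 10^-9 c.
So 39180 × 1.49116 × 10^-9 ≈ 5.842 × 10^-5 c.

5.842 × 10^-5 c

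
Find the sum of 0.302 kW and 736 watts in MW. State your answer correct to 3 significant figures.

0.00104 MW

0.302 kW = 0.000302000 MW and 736 W = 0.000736000 MW.
0.000302000 + 0.000736000 ≈ 0.00104 MW.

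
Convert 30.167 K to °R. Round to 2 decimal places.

54.30 °R

°R = K × 9/5.
Applying the formula gives 54.30 °R.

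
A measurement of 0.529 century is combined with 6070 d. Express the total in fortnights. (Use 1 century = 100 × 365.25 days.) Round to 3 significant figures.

0.529 century = 1380.12 fortnight and 6070 d = 433.571 fortnight.
1380.12 + 433.571 ≈ 1810 fortnight.

1810 fortnight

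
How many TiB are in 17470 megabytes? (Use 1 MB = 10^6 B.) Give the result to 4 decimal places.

1 MB = 9.09495 × 10^-7 TiB.
Then 17470 × 9.09495 × 10^-7 ≈ 0.0159 TiB.

0.0159 tebibytes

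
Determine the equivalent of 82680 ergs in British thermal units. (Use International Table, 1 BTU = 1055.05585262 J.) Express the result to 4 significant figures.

7.837 × 10^-6 BTU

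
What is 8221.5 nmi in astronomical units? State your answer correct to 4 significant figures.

0.0001018 astronomical units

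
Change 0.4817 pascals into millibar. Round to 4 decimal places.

1 Pa = 0.0100000 mbar.
0.4817 × 0.0100000 ≈ 0.0048 mbar.

0.0048 millibar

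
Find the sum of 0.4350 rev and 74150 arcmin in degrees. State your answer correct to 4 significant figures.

0.4350 rev = 156.600 ° and 74150 arcmin = 1235.83 °.
156.600 + 1235.83 ≈ 1392 °.

1392 degrees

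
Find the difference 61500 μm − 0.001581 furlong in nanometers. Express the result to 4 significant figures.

-2.565e+8 nanometers

61500 μm = 6.15000e+7 nm and 0.001581 furlong = 3.18047e+8 nm.
6.15000e+7 − 3.18047e+8 ≈ -2.565e+8 nm.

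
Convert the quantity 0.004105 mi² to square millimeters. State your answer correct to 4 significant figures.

1 mi² = 2.58999e+12 square millimeters.
So 0.004105 × 2.58999e+12 ≈ 1.063e+10 mm².

1.063e+10 mm²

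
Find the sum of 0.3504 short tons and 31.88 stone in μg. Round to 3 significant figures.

0.3504 short ton = 3.17878e+11 μg and 31.88 st = 2.02447e+11 μg.
3.17878e+11 + 2.02447e+11 ≈ 5.20e+11 μg.

5.20e+11 μg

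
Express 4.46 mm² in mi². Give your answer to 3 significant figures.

1.72e-12 square miles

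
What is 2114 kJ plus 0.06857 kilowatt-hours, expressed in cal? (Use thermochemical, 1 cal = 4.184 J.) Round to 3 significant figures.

564000 cal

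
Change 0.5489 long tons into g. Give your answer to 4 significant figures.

557700 g

1 long ton = 1.01605e+6 g.
Then 0.5489 × 1.01605e+6 ≈ 557700 g.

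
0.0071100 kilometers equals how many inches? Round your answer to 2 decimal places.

279.92 in

1 kilometer = 39370.1 inches.
Thus 0.0071100 × 39370.1 ≈ 279.92 in.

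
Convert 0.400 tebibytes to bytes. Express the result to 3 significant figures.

4.40e+11 B

1 TiB = 1.09951e+12 bytes.
Thus 0.400 × 1.09951e+12 ≈ 4.40e+11 B.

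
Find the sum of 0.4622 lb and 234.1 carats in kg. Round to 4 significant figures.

0.2565 kilograms

0.4622 lb = 0.209650 kg and 234.1 ct = 0.0468200 kg.
0.209650 + 0.0468200 ≈ 0.2565 kg.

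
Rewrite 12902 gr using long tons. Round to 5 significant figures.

0.00082283 long tons

1 gr = 6.37755 × 10^-8 long ton.
Thus 12902 × 6.37755 × 10^-8 ≈ 0.00082283 long ton.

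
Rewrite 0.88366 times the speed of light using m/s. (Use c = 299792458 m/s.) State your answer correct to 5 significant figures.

2.6491 × 10^8 m/s

1 speed of light = 2.99792 × 10^8 m/s.
Then 0.88366 × 2.99792 × 10^8 ≈ 2.6491 × 10^8 m/s.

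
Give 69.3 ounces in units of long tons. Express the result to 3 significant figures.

0.00193 long tons

1 oz = 2.79018 × 10^-5 long ton.
69.3 × 2.79018 × 10^-5 ≈ 0.00193 long ton.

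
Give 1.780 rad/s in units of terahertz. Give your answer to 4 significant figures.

1 rad/s = 1.59155e-13 terahertz.
1.780 × 1.59155e-13 ≈ 2.833e-13 THz.

2.833e-13 terahertz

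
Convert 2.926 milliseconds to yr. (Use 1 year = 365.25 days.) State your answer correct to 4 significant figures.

1 millisecond = 3.16881 × 10^-11 years.
Thus 2.926 × 3.16881 × 10^-11 ≈ 9.272 × 10^-11 yr.

9.272 × 10^-11 yr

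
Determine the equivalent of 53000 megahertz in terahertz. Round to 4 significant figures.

0.05300 terahertz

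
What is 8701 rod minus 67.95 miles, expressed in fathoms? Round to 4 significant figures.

-35870 fathoms

8701 rod = 23927.75 fathom and 67.95 mi = 59796.00 fathom.
23927.75 − 59796.00 ≈ -35870 fathom.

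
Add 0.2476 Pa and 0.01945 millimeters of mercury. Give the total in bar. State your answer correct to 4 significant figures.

2.841e-5 bar

0.2476 Pa = 2.47600e-6 bar and 0.01945 mmHg = 2.59312e-5 bar.
2.47600e-6 + 2.59312e-5 ≈ 2.841e-5 bar.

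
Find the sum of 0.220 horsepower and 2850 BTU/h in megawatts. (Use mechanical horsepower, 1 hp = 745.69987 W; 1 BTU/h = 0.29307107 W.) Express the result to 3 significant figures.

0.220 hp = 0.000164054 MW and 2850 BTU/h = 0.000835253 MW.
0.000164054 + 0.000835253 ≈ 0.000999 MW.

0.000999 megawatts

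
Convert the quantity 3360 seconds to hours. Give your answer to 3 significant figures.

0.933 hours

1 second = 0.000277778 hours.
Thus 3360 × 0.000277778 ≈ 0.933 h.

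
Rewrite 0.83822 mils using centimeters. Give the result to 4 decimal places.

0.0021 cm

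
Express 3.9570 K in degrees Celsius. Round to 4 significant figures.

K = °C + 273.15.
Applying the formula gives -269.2 °C.

-269.2 °C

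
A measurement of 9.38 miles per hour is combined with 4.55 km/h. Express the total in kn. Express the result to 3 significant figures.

10.6 kn

9.38 mph = 8.15100 kn and 4.55 km/h = 2.45680 kn.
8.15100 + 2.45680 ≈ 10.6 kn.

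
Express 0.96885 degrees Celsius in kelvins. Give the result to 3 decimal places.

K = °C + 273.15.
Applying the formula gives 274.119 K.

274.119 kelvins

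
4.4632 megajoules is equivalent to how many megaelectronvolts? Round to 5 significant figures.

1 megajoule = 6.24151 × 10^18 MeV.
Thus 4.4632 × 6.24151 × 10^18 ≈ 2.7857 × 10^19 MeV.

2.7857 × 10^19 MeV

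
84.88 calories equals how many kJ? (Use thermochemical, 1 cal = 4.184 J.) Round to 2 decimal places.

0.36 kilojoules

1 calorie = 0.00418400 kilojoules.
84.88 × 0.00418400 ≈ 0.36 kJ.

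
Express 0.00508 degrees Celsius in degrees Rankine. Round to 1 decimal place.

491.7 °R

°R = (°C + 273.15) × 9/5.
Applying the formula gives 491.7 °R.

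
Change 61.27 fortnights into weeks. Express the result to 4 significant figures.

1 fortnight = 2.00000 weeks.
61.27 × 2.00000 ≈ 122.5 wk.

122.5 wk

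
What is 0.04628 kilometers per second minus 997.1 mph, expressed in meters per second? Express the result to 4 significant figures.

0.04628 km/s = 46.2800 m/s and 997.1 mph = 445.744 m/s.
46.2800 − 445.744 ≈ -399.5 m/s.

-399.5 meters per second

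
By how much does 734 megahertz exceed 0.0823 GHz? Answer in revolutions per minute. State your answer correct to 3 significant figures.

3.91 × 10^10 rpm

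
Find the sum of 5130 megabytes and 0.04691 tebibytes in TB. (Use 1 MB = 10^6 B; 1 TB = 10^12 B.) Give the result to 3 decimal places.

0.057 terabytes

5130 MB = 0.00513000 TB and 0.04691 TiB = 0.0515781 TB.
0.00513000 + 0.0515781 ≈ 0.057 TB.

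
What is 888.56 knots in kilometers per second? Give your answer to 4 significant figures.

0.4571 km/s

1 kn = 0.000514444 km/s.
888.56 × 0.000514444 ≈ 0.4571 km/s.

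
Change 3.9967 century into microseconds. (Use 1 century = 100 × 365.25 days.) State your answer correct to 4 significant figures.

1.261 × 10^16 μs

1 century = 3.15576 × 10^15 μs.
So 3.9967 × 3.15576 × 10^15 ≈ 1.261 × 10^16 μs.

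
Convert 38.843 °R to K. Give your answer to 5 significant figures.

21.579 K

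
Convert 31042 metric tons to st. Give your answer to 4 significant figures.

4.888 × 10^6 stone

1 t = 157.473 stone.
Thus 31042 × 157.473 ≈ 4.888 × 10^6 st.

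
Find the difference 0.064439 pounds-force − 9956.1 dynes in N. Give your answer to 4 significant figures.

0.1871 newtons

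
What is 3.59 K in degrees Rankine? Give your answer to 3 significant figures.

6.46 degrees Rankine

°R = K × 9/5.
Applying the formula gives 6.46 °R.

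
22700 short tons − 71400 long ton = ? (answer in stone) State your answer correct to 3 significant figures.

-8.18 × 10^6 stone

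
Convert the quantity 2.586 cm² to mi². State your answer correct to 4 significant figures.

9.985 × 10^-11 mi²

1 cm² = 3.86102 × 10^-11 mi².
So 2.586 × 3.86102 × 10^-11 ≈ 9.985 × 10^-11 mi².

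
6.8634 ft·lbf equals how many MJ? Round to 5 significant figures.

9.3055e-6 MJ

1 foot-pound = 1.35582e-6 MJ.
6.8634 × 1.35582e-6 ≈ 9.3055e-6 MJ.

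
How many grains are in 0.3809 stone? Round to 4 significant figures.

1 st = 98000.0 gr.
So 0.3809 × 98000.0 ≈ 37330 gr.

37330 gr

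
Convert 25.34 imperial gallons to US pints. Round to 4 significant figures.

1 imp gal = 9.60760 US pt.
25.34 × 9.60760 ≈ 243.5 US pt.

243.5 US pt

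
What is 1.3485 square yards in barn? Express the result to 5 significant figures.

1 square yard = 8.36127e+27 barns.
Then 1.3485 × 8.36127e+27 ≈ 1.1275e+28 barn.

1.1275e+28 barn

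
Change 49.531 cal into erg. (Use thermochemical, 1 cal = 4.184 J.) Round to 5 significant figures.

1 cal = 4.18400 × 10^7 erg.
Then 49.531 × 4.18400 × 10^7 ≈ 2.0724 × 10^9 erg.

2.0724 × 10^9 erg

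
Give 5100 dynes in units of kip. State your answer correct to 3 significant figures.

1.15 × 10^-5 kip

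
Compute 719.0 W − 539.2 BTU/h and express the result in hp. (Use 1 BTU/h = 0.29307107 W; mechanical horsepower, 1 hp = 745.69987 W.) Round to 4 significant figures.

719.0 W = 0.964195 hp and 539.2 BTU/h = 0.211914 hp.
0.964195 − 0.211914 ≈ 0.7523 hp.

0.7523 horsepower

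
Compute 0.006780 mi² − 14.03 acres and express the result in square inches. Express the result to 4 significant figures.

-6.079e+7 square inches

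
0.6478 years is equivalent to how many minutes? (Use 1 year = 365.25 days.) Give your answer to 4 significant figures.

1 year = 525960 min.
Thus 0.6478 × 525960 ≈ 340700 min.

340700 min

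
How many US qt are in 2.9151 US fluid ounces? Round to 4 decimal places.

0.0911 US quarts

1 US fl oz = 0.0312500 US quarts.
So 2.9151 × 0.0312500 ≈ 0.0911 US qt.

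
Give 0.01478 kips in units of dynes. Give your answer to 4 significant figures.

6.574e+6 dyn

1 kip = 4.44822e+8 dyn.
0.01478 × 4.44822e+8 ≈ 6.574e+6 dyn.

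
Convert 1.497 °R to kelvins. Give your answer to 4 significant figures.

°R = K × 9/5.
Applying the formula gives 0.8317 K.

0.8317 kelvins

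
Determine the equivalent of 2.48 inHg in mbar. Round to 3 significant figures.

84.0 millibar

1 inHg = 33.8639 mbar.
Then 2.48 × 33.8639 ≈ 84.0 mbar.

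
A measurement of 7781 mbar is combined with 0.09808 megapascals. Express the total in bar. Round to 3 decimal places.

8.762 bar

7781 mbar = 7.78100 bar and 0.09808 MPa = 0.980800 bar.
7.78100 + 0.980800 ≈ 8.762 bar.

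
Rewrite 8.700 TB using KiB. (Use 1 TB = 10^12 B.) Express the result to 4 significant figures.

8.496 × 10^9 KiB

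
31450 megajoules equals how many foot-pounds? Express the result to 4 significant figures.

1 MJ = 737562 ft·lbf.
Thus 31450 × 737562 ≈ 2.320 × 10^10 ft·lbf.

2.320 × 10^10 ft·lbf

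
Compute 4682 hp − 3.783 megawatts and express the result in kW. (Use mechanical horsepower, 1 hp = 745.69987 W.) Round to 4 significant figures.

4682 hp = 3491.37 kW and 3.783 MW = 3783.00 kW.
3491.37 − 3783.00 ≈ -291.6 kW.

-291.6 kilowatts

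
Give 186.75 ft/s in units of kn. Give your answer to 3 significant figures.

1 foot per second = 0.592484 knots.
Then 186.75 × 0.592484 ≈ 111 kn.

111 knots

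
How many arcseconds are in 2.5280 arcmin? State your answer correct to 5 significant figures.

151.68 arcsec

1 arcmin = 60.0000 arcsec.
2.5280 × 60.0000 ≈ 151.68 arcsec.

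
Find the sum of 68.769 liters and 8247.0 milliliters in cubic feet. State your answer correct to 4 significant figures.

68.769 L = 2.42855 ft³ and 8247.0 mL = 0.291240 ft³.
2.42855 + 0.291240 ≈ 2.720 ft³.

2.720 ft³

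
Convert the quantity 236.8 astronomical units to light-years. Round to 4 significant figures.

1 astronomical unit = 1.58125 × 10^-5 light-years.
236.8 × 1.58125 × 10^-5 ≈ 0.003744 ly.

0.003744 light-years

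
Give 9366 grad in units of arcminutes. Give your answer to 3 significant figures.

1 gradian = 54.0000 arcmin.
Thus 9366 × 54.0000 ≈ 506000 arcmin.

506000 arcmin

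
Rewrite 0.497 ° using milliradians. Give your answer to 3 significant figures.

1 degree = 17.4533 mrad.
So 0.497 × 17.4533 ≈ 8.67 mrad.

8.67 milliradians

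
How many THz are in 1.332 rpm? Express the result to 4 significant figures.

1 revolution per minute = 1.66667 × 10^-14 THz.
Then 1.332 × 1.66667 × 10^-14 ≈ 2.220 × 10^-14 THz.

2.220 × 10^-14 THz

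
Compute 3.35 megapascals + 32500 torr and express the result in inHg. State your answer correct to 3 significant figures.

3.35 MPa = 989.254 inHg and 32500 torr = 1279.53 inHg.
989.254 + 1279.53 ≈ 2270 inHg.

2270 inHg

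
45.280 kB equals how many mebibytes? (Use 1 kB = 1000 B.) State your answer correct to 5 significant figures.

1 kilobyte = 0.000953674 MiB.
45.280 × 0.000953674 ≈ 0.043182 MiB.

0.043182 MiB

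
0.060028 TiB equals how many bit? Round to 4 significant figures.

5.280 × 10^11 bits

1 tebibyte = 8.79609 × 10^12 bits.
Thus 0.060028 × 8.79609 × 10^12 ≈ 5.280 × 10^11 bit.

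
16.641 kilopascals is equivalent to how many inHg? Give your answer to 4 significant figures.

4.914 inHg

1 kilopascal = 0.295300 inches of mercury.
So 16.641 × 0.295300 ≈ 4.914 inHg.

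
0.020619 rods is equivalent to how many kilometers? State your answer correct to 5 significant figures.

0.00010370 kilometers

1 rod = 0.00502920 km.
0.020619 × 0.00502920 ≈ 0.00010370 km.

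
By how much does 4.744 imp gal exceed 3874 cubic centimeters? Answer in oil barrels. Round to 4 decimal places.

0.1113 bbl

4.744 imp gal = 0.135650 bbl and 3874 cm³ = 0.0243667 bbl.
0.135650 − 0.0243667 ≈ 0.1113 bbl.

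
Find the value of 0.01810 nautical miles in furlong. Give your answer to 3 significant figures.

1 nmi = 9.20624 furlong.
Then 0.01810 × 9.20624 ≈ 0.167 furlong.

0.167 furlong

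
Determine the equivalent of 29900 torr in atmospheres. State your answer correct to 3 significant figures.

1 torr = 0.00131579 atm.
29900 × 0.00131579 ≈ 39.3 atm.

39.3 atmospheres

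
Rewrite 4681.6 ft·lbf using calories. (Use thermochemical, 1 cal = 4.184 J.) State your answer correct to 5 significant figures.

1517.1 cal

1 foot-pound = 0.324048 cal.
So 4681.6 × 0.324048 ≈ 1517.1 cal.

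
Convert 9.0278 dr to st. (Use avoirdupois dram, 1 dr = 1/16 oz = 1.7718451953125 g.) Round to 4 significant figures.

0.002519 st

1 dr = 0.000279018 st.
So 9.0278 × 0.000279018 ≈ 0.002519 st.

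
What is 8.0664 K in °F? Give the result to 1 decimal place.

K = (°F + 459.67) × 5/9.
Applying the formula gives -445.2 °F.

-445.2 °F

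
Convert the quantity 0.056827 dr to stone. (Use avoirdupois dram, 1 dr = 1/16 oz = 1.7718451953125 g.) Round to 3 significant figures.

1 dram = 0.000279018 st.
0.056827 × 0.000279018 ≈ 1.59e-5 st.

1.59e-5 st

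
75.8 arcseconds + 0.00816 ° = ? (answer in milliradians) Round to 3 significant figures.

0.510 mrad

75.8 arcsec = 0.367489 mrad and 0.00816 ° = 0.142419 mrad.
0.367489 + 0.142419 ≈ 0.510 mrad.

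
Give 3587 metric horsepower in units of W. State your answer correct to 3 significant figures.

1 metric horsepower = 735.499 W.
So 3587 × 735.499 ≈ 2.64 × 10^6 W.

2.64 × 10^6 W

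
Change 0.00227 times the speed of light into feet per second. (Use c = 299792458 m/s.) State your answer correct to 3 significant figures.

1 c = 9.83571 × 10^8 ft/s.
0.00227 × 9.83571 × 10^8 ≈ 2.23 × 10^6 ft/s.

2.23 × 10^6 ft/s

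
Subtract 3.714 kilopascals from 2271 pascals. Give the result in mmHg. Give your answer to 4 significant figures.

-10.82 mmHg

2271 Pa = 17.0339 mmHg and 3.714 kPa = 27.8573 mmHg.
17.0339 − 27.8573 ≈ -10.82 mmHg.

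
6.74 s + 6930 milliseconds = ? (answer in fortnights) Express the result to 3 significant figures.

6.74 s = 5.57209e-6 fortnight and 6930 ms = 5.72917e-6 fortnight.
5.57209e-6 + 5.72917e-6 ≈ 1.13e-5 fortnight.

1.13e-5 fortnight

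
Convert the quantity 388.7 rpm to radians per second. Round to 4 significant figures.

40.70 rad/s

1 rpm = 0.104720 rad/s.
So 388.7 × 0.104720 ≈ 40.70 rad/s.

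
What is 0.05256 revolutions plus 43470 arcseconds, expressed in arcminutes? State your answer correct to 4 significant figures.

1860 arcminutes

0.05256 rev = 1135.30 arcmin and 43470 arcsec = 724.500 arcmin.
1135.30 + 724.500 ≈ 1860 arcmin.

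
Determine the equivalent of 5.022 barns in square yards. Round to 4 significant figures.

1 barn = 1.19599 × 10^-28 square yards.
Then 5.022 × 1.19599 × 10^-28 ≈ 6.006 × 10^-28 yd².

6.006 × 10^-28 yd²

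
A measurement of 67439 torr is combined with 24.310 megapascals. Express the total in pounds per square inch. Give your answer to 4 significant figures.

4830 pounds per square inch

67439 torr = 1304.05 psi and 24.310 MPa = 3525.87 psi.
1304.05 + 3525.87 ≈ 4830 psi.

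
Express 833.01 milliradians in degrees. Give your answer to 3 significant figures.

47.7 °

1 mrad = 0.0572958 °.
833.01 × 0.0572958 ≈ 47.7 °.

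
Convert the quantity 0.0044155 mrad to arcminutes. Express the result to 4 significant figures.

1 milliradian = 3.43775 arcmin.
Then 0.0044155 × 3.43775 ≈ 0.01518 arcmin.

0.01518 arcmin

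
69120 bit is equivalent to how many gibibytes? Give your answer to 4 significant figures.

8.047e-6 GiB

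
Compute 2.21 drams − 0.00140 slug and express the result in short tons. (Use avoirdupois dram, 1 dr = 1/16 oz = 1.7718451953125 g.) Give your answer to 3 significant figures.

2.21 dr = 4.31641 × 10^-6 short ton and 0.00140 slug = 2.25218 × 10^-5 short ton.
4.31641 × 10^-6 − 2.25218 × 10^-5 ≈ -1.82 × 10^-5 short ton.

-1.82 × 10^-5 short tons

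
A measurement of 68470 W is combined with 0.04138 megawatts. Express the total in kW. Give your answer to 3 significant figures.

110 kW

68470 W = 68.4700 kW and 0.04138 MW = 41.3800 kW.
68.4700 + 41.3800 ≈ 110 kW.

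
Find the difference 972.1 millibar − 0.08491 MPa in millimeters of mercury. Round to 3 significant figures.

972.1 mbar = 729.135 mmHg and 0.08491 MPa = 636.877 mmHg.
729.135 − 636.877 ≈ 92.3 mmHg.

92.3 mmHg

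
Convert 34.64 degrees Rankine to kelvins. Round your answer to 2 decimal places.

19.24 kelvins

°R = K × 9/5.
Applying the formula gives 19.24 K.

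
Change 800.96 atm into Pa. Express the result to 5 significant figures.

1 atm = 101325 pascals.
Then 800.96 × 101325 ≈ 8.1157 × 10^7 Pa.

8.1157 × 10^7 Pa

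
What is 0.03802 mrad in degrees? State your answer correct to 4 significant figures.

1 mrad = 0.0572958 °.
Thus 0.03802 × 0.0572958 ≈ 0.002178 °.

0.002178 °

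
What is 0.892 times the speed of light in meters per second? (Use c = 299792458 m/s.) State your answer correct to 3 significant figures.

2.67e+8 meters per second

1 speed of light = 2.99792e+8 meters per second.
Thus 0.892 × 2.99792e+8 ≈ 2.67e+8 m/s.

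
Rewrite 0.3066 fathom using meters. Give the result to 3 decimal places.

0.561 m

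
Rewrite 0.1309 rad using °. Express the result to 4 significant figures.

1 radian = 57.2958 degrees.
0.1309 × 57.2958 ≈ 7.500 °.

7.500 °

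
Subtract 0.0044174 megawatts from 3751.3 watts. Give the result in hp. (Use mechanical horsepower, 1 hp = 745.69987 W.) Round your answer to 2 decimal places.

-0.89 hp

3751.3 W = 5.03058 hp and 0.0044174 MW = 5.92383 hp.
5.03058 − 5.92383 ≈ -0.89 hp.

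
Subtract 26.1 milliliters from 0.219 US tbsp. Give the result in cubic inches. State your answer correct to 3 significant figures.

-1.40 cubic inches

0.219 US tbsp = 0.197613 in³ and 26.1 mL = 1.59272 in³.
0.197613 − 1.59272 ≈ -1.40 in³.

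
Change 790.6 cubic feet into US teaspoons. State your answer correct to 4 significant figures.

4.542 × 10^6 US tsp

1 cubic foot = 5745.04 US teaspoons.
So 790.6 × 5745.04 ≈ 4.542 × 10^6 US tsp.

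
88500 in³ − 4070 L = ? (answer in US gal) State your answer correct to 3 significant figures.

88500 in³ = 383.117 US gal and 4070 L = 1075.18 US gal.
383.117 − 1075.18 ≈ -692 US gal.

-692 US gal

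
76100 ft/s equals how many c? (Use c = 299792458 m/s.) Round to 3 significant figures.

1 foot per second = 1.01670e-9 times the speed of light.
76100 × 1.01670e-9 ≈ 7.74e-5 c.

7.74e-5 times the speed of light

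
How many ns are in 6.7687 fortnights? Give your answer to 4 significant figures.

8.187e+15 ns

1 fortnight = 1.20960e+15 nanoseconds.
6.7687 × 1.20960e+15 ≈ 8.187e+15 ns.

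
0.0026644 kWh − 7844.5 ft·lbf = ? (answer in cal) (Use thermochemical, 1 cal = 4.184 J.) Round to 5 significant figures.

-249.49 cal

0.0026644 kWh = 2292.505 cal and 7844.5 ft·lbf = 2541.997 cal.
2292.505 − 2541.997 ≈ -249.49 cal.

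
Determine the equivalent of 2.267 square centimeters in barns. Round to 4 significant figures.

1 square centimeter = 1.00000 × 10^24 barns.
Then 2.267 × 1.00000 × 10^24 ≈ 2.267 × 10^24 barn.

2.267 × 10^24 barn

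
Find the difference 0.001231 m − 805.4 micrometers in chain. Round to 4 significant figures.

0.001231 m = 6.11926 × 10^-5 chain and 805.4 μm = 4.00362 × 10^-5 chain.
6.11926 × 10^-5 − 4.00362 × 10^-5 ≈ 2.116 × 10^-5 chain.

2.116 × 10^-5 chains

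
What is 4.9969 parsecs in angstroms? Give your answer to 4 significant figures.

1.542e+27 Å

1 parsec = 3.08568e+26 Å.
Thus 4.9969 × 3.08568e+26 ≈ 1.542e+27 Å.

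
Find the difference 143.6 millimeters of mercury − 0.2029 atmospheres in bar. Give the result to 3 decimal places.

143.6 mmHg = 0.191451 bar and 0.2029 atm = 0.205588 bar.
0.191451 − 0.205588 ≈ -0.014 bar.

-0.014 bar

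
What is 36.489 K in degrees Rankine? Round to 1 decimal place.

65.7 degrees Rankine

°R = K × 9/5.
Applying the formula gives 65.7 °R.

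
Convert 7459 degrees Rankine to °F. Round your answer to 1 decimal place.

°R = °F + 459.67.
Applying the formula gives 6999.3 °F.

6999.3 degrees Fahrenheit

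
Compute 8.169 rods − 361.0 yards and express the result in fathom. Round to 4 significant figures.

8.169 rod = 22.46475 fathom and 361.0 yd = 180.5000 fathom.
22.46475 − 180.5000 ≈ -158.0 fathom.

-158.0 fathom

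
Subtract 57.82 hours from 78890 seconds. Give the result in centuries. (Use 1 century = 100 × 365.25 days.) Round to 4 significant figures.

-4.096 × 10^-5 centuries

78890 s = 2.49987 × 10^-5 century and 57.82 h = 6.59594 × 10^-5 century.
2.49987 × 10^-5 − 6.59594 × 10^-5 ≈ -4.096 × 10^-5 century.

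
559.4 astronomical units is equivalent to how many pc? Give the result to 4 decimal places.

0.0027 parsecs

1 au = 4.84814 × 10^-6 parsecs.
559.4 × 4.84814 × 10^-6 ≈ 0.0027 pc.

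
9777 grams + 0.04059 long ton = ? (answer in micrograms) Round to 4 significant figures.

5.102 × 10^10 micrograms

9777 g = 9.77700 × 10^9 μg and 0.04059 long ton = 4.12413 × 10^10 μg.
9.77700 × 10^9 + 4.12413 × 10^10 ≈ 5.102 × 10^10 μg.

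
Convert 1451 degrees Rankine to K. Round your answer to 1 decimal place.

806.1 kelvins

°R = K × 9/5.
Applying the formula gives 806.1 K.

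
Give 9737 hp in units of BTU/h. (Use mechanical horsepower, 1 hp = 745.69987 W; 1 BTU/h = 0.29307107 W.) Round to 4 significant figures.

2.478e+7 BTU/h

1 horsepower = 2544.43 BTU/h.
Thus 9737 × 2544.43 ≈ 2.478e+7 BTU/h.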